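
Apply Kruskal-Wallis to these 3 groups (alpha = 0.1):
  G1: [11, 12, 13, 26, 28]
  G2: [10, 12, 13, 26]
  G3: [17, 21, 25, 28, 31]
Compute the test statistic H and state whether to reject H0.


Step 1: Combine all N = 14 observations and assign midranks.
sorted (value, group, rank): (10,G2,1), (11,G1,2), (12,G1,3.5), (12,G2,3.5), (13,G1,5.5), (13,G2,5.5), (17,G3,7), (21,G3,8), (25,G3,9), (26,G1,10.5), (26,G2,10.5), (28,G1,12.5), (28,G3,12.5), (31,G3,14)
Step 2: Sum ranks within each group.
R_1 = 34 (n_1 = 5)
R_2 = 20.5 (n_2 = 4)
R_3 = 50.5 (n_3 = 5)
Step 3: H = 12/(N(N+1)) * sum(R_i^2/n_i) - 3(N+1)
     = 12/(14*15) * (34^2/5 + 20.5^2/4 + 50.5^2/5) - 3*15
     = 0.057143 * 846.312 - 45
     = 3.360714.
Step 4: Ties present; correction factor C = 1 - 24/(14^3 - 14) = 0.991209. Corrected H = 3.360714 / 0.991209 = 3.390521.
Step 5: Under H0, H ~ chi^2(2); p-value = 0.183551.
Step 6: alpha = 0.1. fail to reject H0.

H = 3.3905, df = 2, p = 0.183551, fail to reject H0.


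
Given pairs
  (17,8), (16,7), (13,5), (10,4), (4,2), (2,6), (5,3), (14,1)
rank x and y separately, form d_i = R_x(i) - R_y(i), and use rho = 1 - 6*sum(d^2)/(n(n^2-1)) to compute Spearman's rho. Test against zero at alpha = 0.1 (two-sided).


Step 1: Rank x and y separately (midranks; no ties here).
rank(x): 17->8, 16->7, 13->5, 10->4, 4->2, 2->1, 5->3, 14->6
rank(y): 8->8, 7->7, 5->5, 4->4, 2->2, 6->6, 3->3, 1->1
Step 2: d_i = R_x(i) - R_y(i); compute d_i^2.
  (8-8)^2=0, (7-7)^2=0, (5-5)^2=0, (4-4)^2=0, (2-2)^2=0, (1-6)^2=25, (3-3)^2=0, (6-1)^2=25
sum(d^2) = 50.
Step 3: rho = 1 - 6*50 / (8*(8^2 - 1)) = 1 - 300/504 = 0.404762.
Step 4: Under H0, t = rho * sqrt((n-2)/(1-rho^2)) = 1.0842 ~ t(6).
Step 5: Two-sided p-value from the t-distribution with 6 df = 0.319889.
Step 6: alpha = 0.1. fail to reject H0.

rho = 0.4048, p = 0.319889, fail to reject H0 at alpha = 0.1.


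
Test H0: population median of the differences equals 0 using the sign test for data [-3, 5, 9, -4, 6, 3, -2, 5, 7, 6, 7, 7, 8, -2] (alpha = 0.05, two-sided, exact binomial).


Step 1: Discard zero differences. Original n = 14; n_eff = number of nonzero differences = 14.
Nonzero differences (with sign): -3, +5, +9, -4, +6, +3, -2, +5, +7, +6, +7, +7, +8, -2
Step 2: Count signs: positive = 10, negative = 4.
Step 3: Under H0: P(positive) = 0.5, so the number of positives S ~ Bin(14, 0.5).
Step 4: Two-sided exact p-value = sum of Bin(14,0.5) probabilities at or below the observed probability = 0.179565.
Step 5: alpha = 0.05. fail to reject H0.

n_eff = 14, pos = 10, neg = 4, p = 0.179565, fail to reject H0.


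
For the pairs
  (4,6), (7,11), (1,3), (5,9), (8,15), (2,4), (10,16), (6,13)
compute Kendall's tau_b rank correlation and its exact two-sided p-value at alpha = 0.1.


Step 1: Enumerate the 28 unordered pairs (i,j) with i<j and classify each by sign(x_j-x_i) * sign(y_j-y_i).
  (1,2):dx=+3,dy=+5->C; (1,3):dx=-3,dy=-3->C; (1,4):dx=+1,dy=+3->C; (1,5):dx=+4,dy=+9->C
  (1,6):dx=-2,dy=-2->C; (1,7):dx=+6,dy=+10->C; (1,8):dx=+2,dy=+7->C; (2,3):dx=-6,dy=-8->C
  (2,4):dx=-2,dy=-2->C; (2,5):dx=+1,dy=+4->C; (2,6):dx=-5,dy=-7->C; (2,7):dx=+3,dy=+5->C
  (2,8):dx=-1,dy=+2->D; (3,4):dx=+4,dy=+6->C; (3,5):dx=+7,dy=+12->C; (3,6):dx=+1,dy=+1->C
  (3,7):dx=+9,dy=+13->C; (3,8):dx=+5,dy=+10->C; (4,5):dx=+3,dy=+6->C; (4,6):dx=-3,dy=-5->C
  (4,7):dx=+5,dy=+7->C; (4,8):dx=+1,dy=+4->C; (5,6):dx=-6,dy=-11->C; (5,7):dx=+2,dy=+1->C
  (5,8):dx=-2,dy=-2->C; (6,7):dx=+8,dy=+12->C; (6,8):dx=+4,dy=+9->C; (7,8):dx=-4,dy=-3->C
Step 2: C = 27, D = 1, total pairs = 28.
Step 3: tau = (C - D)/(n(n-1)/2) = (27 - 1)/28 = 0.928571.
Step 4: Exact two-sided p-value (enumerate n! = 40320 permutations of y under H0): p = 0.000397.
Step 5: alpha = 0.1. reject H0.

tau_b = 0.9286 (C=27, D=1), p = 0.000397, reject H0.


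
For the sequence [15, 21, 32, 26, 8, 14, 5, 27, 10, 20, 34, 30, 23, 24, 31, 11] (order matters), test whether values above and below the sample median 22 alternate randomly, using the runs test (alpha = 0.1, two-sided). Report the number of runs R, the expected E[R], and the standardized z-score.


Step 1: Compute median = 22; label A = above, B = below.
Labels in order: BBAABBBABBAAAAAB  (n_A = 8, n_B = 8)
Step 2: Count runs R = 7.
Step 3: Under H0 (random ordering), E[R] = 2*n_A*n_B/(n_A+n_B) + 1 = 2*8*8/16 + 1 = 9.0000.
        Var[R] = 2*n_A*n_B*(2*n_A*n_B - n_A - n_B) / ((n_A+n_B)^2 * (n_A+n_B-1)) = 14336/3840 = 3.7333.
        SD[R] = 1.9322.
Step 4: Continuity-corrected z = (R + 0.5 - E[R]) / SD[R] = (7 + 0.5 - 9.0000) / 1.9322 = -0.7763.
Step 5: Two-sided p-value via normal approximation = 2*(1 - Phi(|z|)) = 0.437558.
Step 6: alpha = 0.1. fail to reject H0.

R = 7, z = -0.7763, p = 0.437558, fail to reject H0.


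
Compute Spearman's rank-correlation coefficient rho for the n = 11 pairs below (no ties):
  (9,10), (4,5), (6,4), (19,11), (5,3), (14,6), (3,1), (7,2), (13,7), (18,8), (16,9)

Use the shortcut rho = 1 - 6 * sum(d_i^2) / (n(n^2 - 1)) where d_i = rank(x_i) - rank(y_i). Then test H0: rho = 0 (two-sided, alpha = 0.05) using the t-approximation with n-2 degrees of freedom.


Step 1: Rank x and y separately (midranks; no ties here).
rank(x): 9->6, 4->2, 6->4, 19->11, 5->3, 14->8, 3->1, 7->5, 13->7, 18->10, 16->9
rank(y): 10->10, 5->5, 4->4, 11->11, 3->3, 6->6, 1->1, 2->2, 7->7, 8->8, 9->9
Step 2: d_i = R_x(i) - R_y(i); compute d_i^2.
  (6-10)^2=16, (2-5)^2=9, (4-4)^2=0, (11-11)^2=0, (3-3)^2=0, (8-6)^2=4, (1-1)^2=0, (5-2)^2=9, (7-7)^2=0, (10-8)^2=4, (9-9)^2=0
sum(d^2) = 42.
Step 3: rho = 1 - 6*42 / (11*(11^2 - 1)) = 1 - 252/1320 = 0.809091.
Step 4: Under H0, t = rho * sqrt((n-2)/(1-rho^2)) = 4.1302 ~ t(9).
Step 5: Two-sided p-value from the t-distribution with 9 df = 0.002559.
Step 6: alpha = 0.05. reject H0.

rho = 0.8091, p = 0.002559, reject H0 at alpha = 0.05.


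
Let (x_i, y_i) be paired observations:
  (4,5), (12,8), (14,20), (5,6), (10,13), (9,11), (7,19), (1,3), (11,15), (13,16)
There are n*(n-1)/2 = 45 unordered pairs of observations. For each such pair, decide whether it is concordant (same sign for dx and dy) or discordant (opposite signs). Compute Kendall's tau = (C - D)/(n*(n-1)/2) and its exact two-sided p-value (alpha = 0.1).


Step 1: Enumerate the 45 unordered pairs (i,j) with i<j and classify each by sign(x_j-x_i) * sign(y_j-y_i).
  (1,2):dx=+8,dy=+3->C; (1,3):dx=+10,dy=+15->C; (1,4):dx=+1,dy=+1->C; (1,5):dx=+6,dy=+8->C
  (1,6):dx=+5,dy=+6->C; (1,7):dx=+3,dy=+14->C; (1,8):dx=-3,dy=-2->C; (1,9):dx=+7,dy=+10->C
  (1,10):dx=+9,dy=+11->C; (2,3):dx=+2,dy=+12->C; (2,4):dx=-7,dy=-2->C; (2,5):dx=-2,dy=+5->D
  (2,6):dx=-3,dy=+3->D; (2,7):dx=-5,dy=+11->D; (2,8):dx=-11,dy=-5->C; (2,9):dx=-1,dy=+7->D
  (2,10):dx=+1,dy=+8->C; (3,4):dx=-9,dy=-14->C; (3,5):dx=-4,dy=-7->C; (3,6):dx=-5,dy=-9->C
  (3,7):dx=-7,dy=-1->C; (3,8):dx=-13,dy=-17->C; (3,9):dx=-3,dy=-5->C; (3,10):dx=-1,dy=-4->C
  (4,5):dx=+5,dy=+7->C; (4,6):dx=+4,dy=+5->C; (4,7):dx=+2,dy=+13->C; (4,8):dx=-4,dy=-3->C
  (4,9):dx=+6,dy=+9->C; (4,10):dx=+8,dy=+10->C; (5,6):dx=-1,dy=-2->C; (5,7):dx=-3,dy=+6->D
  (5,8):dx=-9,dy=-10->C; (5,9):dx=+1,dy=+2->C; (5,10):dx=+3,dy=+3->C; (6,7):dx=-2,dy=+8->D
  (6,8):dx=-8,dy=-8->C; (6,9):dx=+2,dy=+4->C; (6,10):dx=+4,dy=+5->C; (7,8):dx=-6,dy=-16->C
  (7,9):dx=+4,dy=-4->D; (7,10):dx=+6,dy=-3->D; (8,9):dx=+10,dy=+12->C; (8,10):dx=+12,dy=+13->C
  (9,10):dx=+2,dy=+1->C
Step 2: C = 37, D = 8, total pairs = 45.
Step 3: tau = (C - D)/(n(n-1)/2) = (37 - 8)/45 = 0.644444.
Step 4: Exact two-sided p-value (enumerate n! = 3628800 permutations of y under H0): p = 0.009148.
Step 5: alpha = 0.1. reject H0.

tau_b = 0.6444 (C=37, D=8), p = 0.009148, reject H0.


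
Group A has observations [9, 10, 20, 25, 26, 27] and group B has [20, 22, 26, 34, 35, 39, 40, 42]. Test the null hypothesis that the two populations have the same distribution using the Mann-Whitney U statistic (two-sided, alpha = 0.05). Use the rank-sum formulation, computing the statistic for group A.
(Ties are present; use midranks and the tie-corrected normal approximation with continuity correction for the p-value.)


Step 1: Combine and sort all 14 observations; assign midranks.
sorted (value, group): (9,X), (10,X), (20,X), (20,Y), (22,Y), (25,X), (26,X), (26,Y), (27,X), (34,Y), (35,Y), (39,Y), (40,Y), (42,Y)
ranks: 9->1, 10->2, 20->3.5, 20->3.5, 22->5, 25->6, 26->7.5, 26->7.5, 27->9, 34->10, 35->11, 39->12, 40->13, 42->14
Step 2: Rank sum for X: R1 = 1 + 2 + 3.5 + 6 + 7.5 + 9 = 29.
Step 3: U_X = R1 - n1(n1+1)/2 = 29 - 6*7/2 = 29 - 21 = 8.
       U_Y = n1*n2 - U_X = 48 - 8 = 40.
Step 4: Ties are present, so use the tie-corrected normal approximation (with continuity correction) for the p-value.
Step 5: p-value = 0.044915; compare to alpha = 0.05. reject H0.

U_X = 8, p = 0.044915, reject H0 at alpha = 0.05.


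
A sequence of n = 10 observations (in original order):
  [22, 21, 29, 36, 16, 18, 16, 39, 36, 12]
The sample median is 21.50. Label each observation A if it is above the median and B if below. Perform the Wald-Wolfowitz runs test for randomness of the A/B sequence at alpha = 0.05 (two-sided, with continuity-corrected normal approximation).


Step 1: Compute median = 21.50; label A = above, B = below.
Labels in order: ABAABBBAAB  (n_A = 5, n_B = 5)
Step 2: Count runs R = 6.
Step 3: Under H0 (random ordering), E[R] = 2*n_A*n_B/(n_A+n_B) + 1 = 2*5*5/10 + 1 = 6.0000.
        Var[R] = 2*n_A*n_B*(2*n_A*n_B - n_A - n_B) / ((n_A+n_B)^2 * (n_A+n_B-1)) = 2000/900 = 2.2222.
        SD[R] = 1.4907.
Step 4: R = E[R], so z = 0 with no continuity correction.
Step 5: Two-sided p-value via normal approximation = 2*(1 - Phi(|z|)) = 1.000000.
Step 6: alpha = 0.05. fail to reject H0.

R = 6, z = 0.0000, p = 1.000000, fail to reject H0.


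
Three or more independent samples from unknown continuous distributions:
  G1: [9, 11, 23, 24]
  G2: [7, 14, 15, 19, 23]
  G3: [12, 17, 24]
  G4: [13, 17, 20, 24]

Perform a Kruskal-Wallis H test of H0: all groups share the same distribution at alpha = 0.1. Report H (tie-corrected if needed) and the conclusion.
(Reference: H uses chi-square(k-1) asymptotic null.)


Step 1: Combine all N = 16 observations and assign midranks.
sorted (value, group, rank): (7,G2,1), (9,G1,2), (11,G1,3), (12,G3,4), (13,G4,5), (14,G2,6), (15,G2,7), (17,G3,8.5), (17,G4,8.5), (19,G2,10), (20,G4,11), (23,G1,12.5), (23,G2,12.5), (24,G1,15), (24,G3,15), (24,G4,15)
Step 2: Sum ranks within each group.
R_1 = 32.5 (n_1 = 4)
R_2 = 36.5 (n_2 = 5)
R_3 = 27.5 (n_3 = 3)
R_4 = 39.5 (n_4 = 4)
Step 3: H = 12/(N(N+1)) * sum(R_i^2/n_i) - 3(N+1)
     = 12/(16*17) * (32.5^2/4 + 36.5^2/5 + 27.5^2/3 + 39.5^2/4) - 3*17
     = 0.044118 * 1172.66 - 51
     = 0.734926.
Step 4: Ties present; correction factor C = 1 - 36/(16^3 - 16) = 0.991176. Corrected H = 0.734926 / 0.991176 = 0.741469.
Step 5: Under H0, H ~ chi^2(3); p-value = 0.863409.
Step 6: alpha = 0.1. fail to reject H0.

H = 0.7415, df = 3, p = 0.863409, fail to reject H0.


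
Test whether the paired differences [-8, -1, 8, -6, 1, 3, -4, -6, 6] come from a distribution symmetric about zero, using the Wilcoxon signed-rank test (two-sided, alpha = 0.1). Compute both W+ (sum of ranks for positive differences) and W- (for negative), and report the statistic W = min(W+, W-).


Step 1: Drop any zero differences (none here) and take |d_i|.
|d| = [8, 1, 8, 6, 1, 3, 4, 6, 6]
Step 2: Midrank |d_i| (ties get averaged ranks).
ranks: |8|->8.5, |1|->1.5, |8|->8.5, |6|->6, |1|->1.5, |3|->3, |4|->4, |6|->6, |6|->6
Step 3: Attach original signs; sum ranks with positive sign and with negative sign.
W+ = 8.5 + 1.5 + 3 + 6 = 19
W- = 8.5 + 1.5 + 6 + 4 + 6 = 26
(Check: W+ + W- = 45 should equal n(n+1)/2 = 45.)
Step 4: Test statistic W = min(W+, W-) = 19.
Step 5: Ties in |d|, so use the tie-corrected normal approximation.
        E[W] = n(n+1)/4 = 9*10/4 = 22.5.
        Tie groups: |d|=1 (t=2), |d|=6 (t=3), |d|=8 (t=2); sum(t^3 - t) = 36.
        Var[W] = n(n+1)(2n+1)/24 - sum(t^3-t)/48 = 1710/24 - 36/48 = 70.5.
        z = (W - E[W]) / sqrt(Var[W]) = (19 - 22.5) / 8.3964 = -0.4168.
        Two-sided p = 2*Phi(z) = 0.676793.
Step 6: alpha = 0.1. fail to reject H0.

W+ = 19, W- = 26, W = min = 19, p = 0.676793, fail to reject H0.


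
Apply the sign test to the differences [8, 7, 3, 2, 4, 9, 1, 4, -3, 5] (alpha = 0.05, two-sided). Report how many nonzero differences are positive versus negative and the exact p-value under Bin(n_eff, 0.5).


Step 1: Discard zero differences. Original n = 10; n_eff = number of nonzero differences = 10.
Nonzero differences (with sign): +8, +7, +3, +2, +4, +9, +1, +4, -3, +5
Step 2: Count signs: positive = 9, negative = 1.
Step 3: Under H0: P(positive) = 0.5, so the number of positives S ~ Bin(10, 0.5).
Step 4: Two-sided exact p-value = sum of Bin(10,0.5) probabilities at or below the observed probability = 0.021484.
Step 5: alpha = 0.05. reject H0.

n_eff = 10, pos = 9, neg = 1, p = 0.021484, reject H0.


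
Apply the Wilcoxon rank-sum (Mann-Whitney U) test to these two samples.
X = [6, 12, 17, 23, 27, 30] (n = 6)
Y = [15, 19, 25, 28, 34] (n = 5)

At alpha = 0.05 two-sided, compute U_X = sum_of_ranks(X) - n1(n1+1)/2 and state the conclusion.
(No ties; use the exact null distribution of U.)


Step 1: Combine and sort all 11 observations; assign midranks.
sorted (value, group): (6,X), (12,X), (15,Y), (17,X), (19,Y), (23,X), (25,Y), (27,X), (28,Y), (30,X), (34,Y)
ranks: 6->1, 12->2, 15->3, 17->4, 19->5, 23->6, 25->7, 27->8, 28->9, 30->10, 34->11
Step 2: Rank sum for X: R1 = 1 + 2 + 4 + 6 + 8 + 10 = 31.
Step 3: U_X = R1 - n1(n1+1)/2 = 31 - 6*7/2 = 31 - 21 = 10.
       U_Y = n1*n2 - U_X = 30 - 10 = 20.
Step 4: No ties, so the exact null distribution of U (based on enumerating the C(11,6) = 462 equally likely rank assignments) gives the two-sided p-value.
Step 5: p-value = 0.428571; compare to alpha = 0.05. fail to reject H0.

U_X = 10, p = 0.428571, fail to reject H0 at alpha = 0.05.


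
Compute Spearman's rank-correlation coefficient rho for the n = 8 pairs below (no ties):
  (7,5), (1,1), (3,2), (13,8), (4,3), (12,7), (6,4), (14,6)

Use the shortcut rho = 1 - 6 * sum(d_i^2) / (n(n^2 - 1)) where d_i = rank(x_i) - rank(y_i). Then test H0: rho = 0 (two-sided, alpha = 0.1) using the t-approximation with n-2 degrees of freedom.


Step 1: Rank x and y separately (midranks; no ties here).
rank(x): 7->5, 1->1, 3->2, 13->7, 4->3, 12->6, 6->4, 14->8
rank(y): 5->5, 1->1, 2->2, 8->8, 3->3, 7->7, 4->4, 6->6
Step 2: d_i = R_x(i) - R_y(i); compute d_i^2.
  (5-5)^2=0, (1-1)^2=0, (2-2)^2=0, (7-8)^2=1, (3-3)^2=0, (6-7)^2=1, (4-4)^2=0, (8-6)^2=4
sum(d^2) = 6.
Step 3: rho = 1 - 6*6 / (8*(8^2 - 1)) = 1 - 36/504 = 0.928571.
Step 4: Under H0, t = rho * sqrt((n-2)/(1-rho^2)) = 6.1283 ~ t(6).
Step 5: Two-sided p-value from the t-distribution with 6 df = 0.000863.
Step 6: alpha = 0.1. reject H0.

rho = 0.9286, p = 0.000863, reject H0 at alpha = 0.1.


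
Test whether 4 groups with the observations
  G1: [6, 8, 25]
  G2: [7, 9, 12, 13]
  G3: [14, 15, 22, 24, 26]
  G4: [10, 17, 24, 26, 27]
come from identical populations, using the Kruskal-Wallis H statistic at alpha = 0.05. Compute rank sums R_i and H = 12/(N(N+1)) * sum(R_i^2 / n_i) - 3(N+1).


Step 1: Combine all N = 17 observations and assign midranks.
sorted (value, group, rank): (6,G1,1), (7,G2,2), (8,G1,3), (9,G2,4), (10,G4,5), (12,G2,6), (13,G2,7), (14,G3,8), (15,G3,9), (17,G4,10), (22,G3,11), (24,G3,12.5), (24,G4,12.5), (25,G1,14), (26,G3,15.5), (26,G4,15.5), (27,G4,17)
Step 2: Sum ranks within each group.
R_1 = 18 (n_1 = 3)
R_2 = 19 (n_2 = 4)
R_3 = 56 (n_3 = 5)
R_4 = 60 (n_4 = 5)
Step 3: H = 12/(N(N+1)) * sum(R_i^2/n_i) - 3(N+1)
     = 12/(17*18) * (18^2/3 + 19^2/4 + 56^2/5 + 60^2/5) - 3*18
     = 0.039216 * 1545.45 - 54
     = 6.605882.
Step 4: Ties present; correction factor C = 1 - 12/(17^3 - 17) = 0.997549. Corrected H = 6.605882 / 0.997549 = 6.622113.
Step 5: Under H0, H ~ chi^2(3); p-value = 0.084969.
Step 6: alpha = 0.05. fail to reject H0.

H = 6.6221, df = 3, p = 0.084969, fail to reject H0.


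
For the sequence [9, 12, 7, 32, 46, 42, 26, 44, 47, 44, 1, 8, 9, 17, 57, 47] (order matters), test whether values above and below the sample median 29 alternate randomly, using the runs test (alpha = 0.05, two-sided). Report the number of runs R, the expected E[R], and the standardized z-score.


Step 1: Compute median = 29; label A = above, B = below.
Labels in order: BBBAAABAAABBBBAA  (n_A = 8, n_B = 8)
Step 2: Count runs R = 6.
Step 3: Under H0 (random ordering), E[R] = 2*n_A*n_B/(n_A+n_B) + 1 = 2*8*8/16 + 1 = 9.0000.
        Var[R] = 2*n_A*n_B*(2*n_A*n_B - n_A - n_B) / ((n_A+n_B)^2 * (n_A+n_B-1)) = 14336/3840 = 3.7333.
        SD[R] = 1.9322.
Step 4: Continuity-corrected z = (R + 0.5 - E[R]) / SD[R] = (6 + 0.5 - 9.0000) / 1.9322 = -1.2939.
Step 5: Two-sided p-value via normal approximation = 2*(1 - Phi(|z|)) = 0.195709.
Step 6: alpha = 0.05. fail to reject H0.

R = 6, z = -1.2939, p = 0.195709, fail to reject H0.


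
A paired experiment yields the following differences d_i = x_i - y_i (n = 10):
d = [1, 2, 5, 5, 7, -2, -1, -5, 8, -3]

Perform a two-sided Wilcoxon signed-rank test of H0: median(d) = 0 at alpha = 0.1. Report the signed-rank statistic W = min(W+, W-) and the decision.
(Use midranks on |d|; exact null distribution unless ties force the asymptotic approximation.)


Step 1: Drop any zero differences (none here) and take |d_i|.
|d| = [1, 2, 5, 5, 7, 2, 1, 5, 8, 3]
Step 2: Midrank |d_i| (ties get averaged ranks).
ranks: |1|->1.5, |2|->3.5, |5|->7, |5|->7, |7|->9, |2|->3.5, |1|->1.5, |5|->7, |8|->10, |3|->5
Step 3: Attach original signs; sum ranks with positive sign and with negative sign.
W+ = 1.5 + 3.5 + 7 + 7 + 9 + 10 = 38
W- = 3.5 + 1.5 + 7 + 5 = 17
(Check: W+ + W- = 55 should equal n(n+1)/2 = 55.)
Step 4: Test statistic W = min(W+, W-) = 17.
Step 5: Ties in |d|, so use the tie-corrected normal approximation.
        E[W] = n(n+1)/4 = 10*11/4 = 27.5.
        Tie groups: |d|=1 (t=2), |d|=2 (t=2), |d|=5 (t=3); sum(t^3 - t) = 36.
        Var[W] = n(n+1)(2n+1)/24 - sum(t^3-t)/48 = 2310/24 - 36/48 = 95.5.
        z = (W - E[W]) / sqrt(Var[W]) = (17 - 27.5) / 9.7724 = -1.0745.
        Two-sided p = 2*Phi(z) = 0.282619.
Step 6: alpha = 0.1. fail to reject H0.

W+ = 38, W- = 17, W = min = 17, p = 0.282619, fail to reject H0.


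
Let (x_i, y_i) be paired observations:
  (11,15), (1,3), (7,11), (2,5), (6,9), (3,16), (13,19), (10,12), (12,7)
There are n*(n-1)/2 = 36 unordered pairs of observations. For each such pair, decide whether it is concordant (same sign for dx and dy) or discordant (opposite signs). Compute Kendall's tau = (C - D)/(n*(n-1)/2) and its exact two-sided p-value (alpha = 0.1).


Step 1: Enumerate the 36 unordered pairs (i,j) with i<j and classify each by sign(x_j-x_i) * sign(y_j-y_i).
  (1,2):dx=-10,dy=-12->C; (1,3):dx=-4,dy=-4->C; (1,4):dx=-9,dy=-10->C; (1,5):dx=-5,dy=-6->C
  (1,6):dx=-8,dy=+1->D; (1,7):dx=+2,dy=+4->C; (1,8):dx=-1,dy=-3->C; (1,9):dx=+1,dy=-8->D
  (2,3):dx=+6,dy=+8->C; (2,4):dx=+1,dy=+2->C; (2,5):dx=+5,dy=+6->C; (2,6):dx=+2,dy=+13->C
  (2,7):dx=+12,dy=+16->C; (2,8):dx=+9,dy=+9->C; (2,9):dx=+11,dy=+4->C; (3,4):dx=-5,dy=-6->C
  (3,5):dx=-1,dy=-2->C; (3,6):dx=-4,dy=+5->D; (3,7):dx=+6,dy=+8->C; (3,8):dx=+3,dy=+1->C
  (3,9):dx=+5,dy=-4->D; (4,5):dx=+4,dy=+4->C; (4,6):dx=+1,dy=+11->C; (4,7):dx=+11,dy=+14->C
  (4,8):dx=+8,dy=+7->C; (4,9):dx=+10,dy=+2->C; (5,6):dx=-3,dy=+7->D; (5,7):dx=+7,dy=+10->C
  (5,8):dx=+4,dy=+3->C; (5,9):dx=+6,dy=-2->D; (6,7):dx=+10,dy=+3->C; (6,8):dx=+7,dy=-4->D
  (6,9):dx=+9,dy=-9->D; (7,8):dx=-3,dy=-7->C; (7,9):dx=-1,dy=-12->C; (8,9):dx=+2,dy=-5->D
Step 2: C = 27, D = 9, total pairs = 36.
Step 3: tau = (C - D)/(n(n-1)/2) = (27 - 9)/36 = 0.500000.
Step 4: Exact two-sided p-value (enumerate n! = 362880 permutations of y under H0): p = 0.075176.
Step 5: alpha = 0.1. reject H0.

tau_b = 0.5000 (C=27, D=9), p = 0.075176, reject H0.


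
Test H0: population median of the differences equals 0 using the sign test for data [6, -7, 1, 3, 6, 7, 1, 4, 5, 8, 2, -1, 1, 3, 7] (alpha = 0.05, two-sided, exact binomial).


Step 1: Discard zero differences. Original n = 15; n_eff = number of nonzero differences = 15.
Nonzero differences (with sign): +6, -7, +1, +3, +6, +7, +1, +4, +5, +8, +2, -1, +1, +3, +7
Step 2: Count signs: positive = 13, negative = 2.
Step 3: Under H0: P(positive) = 0.5, so the number of positives S ~ Bin(15, 0.5).
Step 4: Two-sided exact p-value = sum of Bin(15,0.5) probabilities at or below the observed probability = 0.007385.
Step 5: alpha = 0.05. reject H0.

n_eff = 15, pos = 13, neg = 2, p = 0.007385, reject H0.


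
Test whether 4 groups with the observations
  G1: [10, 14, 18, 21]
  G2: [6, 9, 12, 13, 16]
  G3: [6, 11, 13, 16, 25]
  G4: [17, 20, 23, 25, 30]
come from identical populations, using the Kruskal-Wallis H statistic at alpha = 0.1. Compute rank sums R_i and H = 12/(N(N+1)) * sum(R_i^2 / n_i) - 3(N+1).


Step 1: Combine all N = 19 observations and assign midranks.
sorted (value, group, rank): (6,G2,1.5), (6,G3,1.5), (9,G2,3), (10,G1,4), (11,G3,5), (12,G2,6), (13,G2,7.5), (13,G3,7.5), (14,G1,9), (16,G2,10.5), (16,G3,10.5), (17,G4,12), (18,G1,13), (20,G4,14), (21,G1,15), (23,G4,16), (25,G3,17.5), (25,G4,17.5), (30,G4,19)
Step 2: Sum ranks within each group.
R_1 = 41 (n_1 = 4)
R_2 = 28.5 (n_2 = 5)
R_3 = 42 (n_3 = 5)
R_4 = 78.5 (n_4 = 5)
Step 3: H = 12/(N(N+1)) * sum(R_i^2/n_i) - 3(N+1)
     = 12/(19*20) * (41^2/4 + 28.5^2/5 + 42^2/5 + 78.5^2/5) - 3*20
     = 0.031579 * 2167.95 - 60
     = 8.461579.
Step 4: Ties present; correction factor C = 1 - 24/(19^3 - 19) = 0.996491. Corrected H = 8.461579 / 0.996491 = 8.491373.
Step 5: Under H0, H ~ chi^2(3); p-value = 0.036877.
Step 6: alpha = 0.1. reject H0.

H = 8.4914, df = 3, p = 0.036877, reject H0.


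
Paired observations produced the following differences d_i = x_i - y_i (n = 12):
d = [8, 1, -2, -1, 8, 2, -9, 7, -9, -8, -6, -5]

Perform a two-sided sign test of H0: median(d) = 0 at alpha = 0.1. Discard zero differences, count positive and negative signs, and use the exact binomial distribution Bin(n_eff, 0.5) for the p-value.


Step 1: Discard zero differences. Original n = 12; n_eff = number of nonzero differences = 12.
Nonzero differences (with sign): +8, +1, -2, -1, +8, +2, -9, +7, -9, -8, -6, -5
Step 2: Count signs: positive = 5, negative = 7.
Step 3: Under H0: P(positive) = 0.5, so the number of positives S ~ Bin(12, 0.5).
Step 4: Two-sided exact p-value = sum of Bin(12,0.5) probabilities at or below the observed probability = 0.774414.
Step 5: alpha = 0.1. fail to reject H0.

n_eff = 12, pos = 5, neg = 7, p = 0.774414, fail to reject H0.


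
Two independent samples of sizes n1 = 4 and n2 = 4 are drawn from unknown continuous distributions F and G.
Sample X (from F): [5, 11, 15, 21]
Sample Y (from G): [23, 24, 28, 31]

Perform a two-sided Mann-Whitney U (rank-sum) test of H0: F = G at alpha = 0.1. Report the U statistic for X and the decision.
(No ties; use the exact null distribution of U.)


Step 1: Combine and sort all 8 observations; assign midranks.
sorted (value, group): (5,X), (11,X), (15,X), (21,X), (23,Y), (24,Y), (28,Y), (31,Y)
ranks: 5->1, 11->2, 15->3, 21->4, 23->5, 24->6, 28->7, 31->8
Step 2: Rank sum for X: R1 = 1 + 2 + 3 + 4 = 10.
Step 3: U_X = R1 - n1(n1+1)/2 = 10 - 4*5/2 = 10 - 10 = 0.
       U_Y = n1*n2 - U_X = 16 - 0 = 16.
Step 4: No ties, so the exact null distribution of U (based on enumerating the C(8,4) = 70 equally likely rank assignments) gives the two-sided p-value.
Step 5: p-value = 0.028571; compare to alpha = 0.1. reject H0.

U_X = 0, p = 0.028571, reject H0 at alpha = 0.1.


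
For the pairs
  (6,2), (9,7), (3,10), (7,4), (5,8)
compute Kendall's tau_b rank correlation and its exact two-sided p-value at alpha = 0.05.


Step 1: Enumerate the 10 unordered pairs (i,j) with i<j and classify each by sign(x_j-x_i) * sign(y_j-y_i).
  (1,2):dx=+3,dy=+5->C; (1,3):dx=-3,dy=+8->D; (1,4):dx=+1,dy=+2->C; (1,5):dx=-1,dy=+6->D
  (2,3):dx=-6,dy=+3->D; (2,4):dx=-2,dy=-3->C; (2,5):dx=-4,dy=+1->D; (3,4):dx=+4,dy=-6->D
  (3,5):dx=+2,dy=-2->D; (4,5):dx=-2,dy=+4->D
Step 2: C = 3, D = 7, total pairs = 10.
Step 3: tau = (C - D)/(n(n-1)/2) = (3 - 7)/10 = -0.400000.
Step 4: Exact two-sided p-value (enumerate n! = 120 permutations of y under H0): p = 0.483333.
Step 5: alpha = 0.05. fail to reject H0.

tau_b = -0.4000 (C=3, D=7), p = 0.483333, fail to reject H0.


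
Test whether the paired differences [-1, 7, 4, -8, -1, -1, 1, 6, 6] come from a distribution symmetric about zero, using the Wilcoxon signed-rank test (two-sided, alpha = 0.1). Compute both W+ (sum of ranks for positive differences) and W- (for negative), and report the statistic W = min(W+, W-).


Step 1: Drop any zero differences (none here) and take |d_i|.
|d| = [1, 7, 4, 8, 1, 1, 1, 6, 6]
Step 2: Midrank |d_i| (ties get averaged ranks).
ranks: |1|->2.5, |7|->8, |4|->5, |8|->9, |1|->2.5, |1|->2.5, |1|->2.5, |6|->6.5, |6|->6.5
Step 3: Attach original signs; sum ranks with positive sign and with negative sign.
W+ = 8 + 5 + 2.5 + 6.5 + 6.5 = 28.5
W- = 2.5 + 9 + 2.5 + 2.5 = 16.5
(Check: W+ + W- = 45 should equal n(n+1)/2 = 45.)
Step 4: Test statistic W = min(W+, W-) = 16.5.
Step 5: Ties in |d|, so use the tie-corrected normal approximation.
        E[W] = n(n+1)/4 = 9*10/4 = 22.5.
        Tie groups: |d|=1 (t=4), |d|=6 (t=2); sum(t^3 - t) = 66.
        Var[W] = n(n+1)(2n+1)/24 - sum(t^3-t)/48 = 1710/24 - 66/48 = 69.875.
        z = (W - E[W]) / sqrt(Var[W]) = (16.5 - 22.5) / 8.3591 = -0.7178.
        Two-sided p = 2*Phi(z) = 0.472894.
Step 6: alpha = 0.1. fail to reject H0.

W+ = 28.5, W- = 16.5, W = min = 16.5, p = 0.472894, fail to reject H0.


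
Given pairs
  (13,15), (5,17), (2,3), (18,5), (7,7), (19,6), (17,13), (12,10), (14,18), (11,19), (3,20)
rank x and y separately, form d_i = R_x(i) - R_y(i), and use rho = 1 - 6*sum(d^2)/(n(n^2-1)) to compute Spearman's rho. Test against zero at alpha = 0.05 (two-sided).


Step 1: Rank x and y separately (midranks; no ties here).
rank(x): 13->7, 5->3, 2->1, 18->10, 7->4, 19->11, 17->9, 12->6, 14->8, 11->5, 3->2
rank(y): 15->7, 17->8, 3->1, 5->2, 7->4, 6->3, 13->6, 10->5, 18->9, 19->10, 20->11
Step 2: d_i = R_x(i) - R_y(i); compute d_i^2.
  (7-7)^2=0, (3-8)^2=25, (1-1)^2=0, (10-2)^2=64, (4-4)^2=0, (11-3)^2=64, (9-6)^2=9, (6-5)^2=1, (8-9)^2=1, (5-10)^2=25, (2-11)^2=81
sum(d^2) = 270.
Step 3: rho = 1 - 6*270 / (11*(11^2 - 1)) = 1 - 1620/1320 = -0.227273.
Step 4: Under H0, t = rho * sqrt((n-2)/(1-rho^2)) = -0.7001 ~ t(9).
Step 5: Two-sided p-value from the t-distribution with 9 df = 0.501536.
Step 6: alpha = 0.05. fail to reject H0.

rho = -0.2273, p = 0.501536, fail to reject H0 at alpha = 0.05.


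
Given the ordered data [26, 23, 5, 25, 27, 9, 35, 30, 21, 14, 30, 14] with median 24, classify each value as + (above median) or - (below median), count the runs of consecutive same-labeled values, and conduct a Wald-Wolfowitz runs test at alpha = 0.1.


Step 1: Compute median = 24; label A = above, B = below.
Labels in order: ABBAABAABBAB  (n_A = 6, n_B = 6)
Step 2: Count runs R = 8.
Step 3: Under H0 (random ordering), E[R] = 2*n_A*n_B/(n_A+n_B) + 1 = 2*6*6/12 + 1 = 7.0000.
        Var[R] = 2*n_A*n_B*(2*n_A*n_B - n_A - n_B) / ((n_A+n_B)^2 * (n_A+n_B-1)) = 4320/1584 = 2.7273.
        SD[R] = 1.6514.
Step 4: Continuity-corrected z = (R - 0.5 - E[R]) / SD[R] = (8 - 0.5 - 7.0000) / 1.6514 = 0.3028.
Step 5: Two-sided p-value via normal approximation = 2*(1 - Phi(|z|)) = 0.762069.
Step 6: alpha = 0.1. fail to reject H0.

R = 8, z = 0.3028, p = 0.762069, fail to reject H0.


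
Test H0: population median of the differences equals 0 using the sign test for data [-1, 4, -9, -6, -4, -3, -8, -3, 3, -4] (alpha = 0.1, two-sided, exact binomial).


Step 1: Discard zero differences. Original n = 10; n_eff = number of nonzero differences = 10.
Nonzero differences (with sign): -1, +4, -9, -6, -4, -3, -8, -3, +3, -4
Step 2: Count signs: positive = 2, negative = 8.
Step 3: Under H0: P(positive) = 0.5, so the number of positives S ~ Bin(10, 0.5).
Step 4: Two-sided exact p-value = sum of Bin(10,0.5) probabilities at or below the observed probability = 0.109375.
Step 5: alpha = 0.1. fail to reject H0.

n_eff = 10, pos = 2, neg = 8, p = 0.109375, fail to reject H0.


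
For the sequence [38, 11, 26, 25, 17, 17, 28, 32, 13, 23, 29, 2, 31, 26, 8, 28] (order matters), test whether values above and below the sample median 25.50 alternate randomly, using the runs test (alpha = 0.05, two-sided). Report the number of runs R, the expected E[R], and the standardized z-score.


Step 1: Compute median = 25.50; label A = above, B = below.
Labels in order: ABABBBAABBABAABA  (n_A = 8, n_B = 8)
Step 2: Count runs R = 11.
Step 3: Under H0 (random ordering), E[R] = 2*n_A*n_B/(n_A+n_B) + 1 = 2*8*8/16 + 1 = 9.0000.
        Var[R] = 2*n_A*n_B*(2*n_A*n_B - n_A - n_B) / ((n_A+n_B)^2 * (n_A+n_B-1)) = 14336/3840 = 3.7333.
        SD[R] = 1.9322.
Step 4: Continuity-corrected z = (R - 0.5 - E[R]) / SD[R] = (11 - 0.5 - 9.0000) / 1.9322 = 0.7763.
Step 5: Two-sided p-value via normal approximation = 2*(1 - Phi(|z|)) = 0.437558.
Step 6: alpha = 0.05. fail to reject H0.

R = 11, z = 0.7763, p = 0.437558, fail to reject H0.


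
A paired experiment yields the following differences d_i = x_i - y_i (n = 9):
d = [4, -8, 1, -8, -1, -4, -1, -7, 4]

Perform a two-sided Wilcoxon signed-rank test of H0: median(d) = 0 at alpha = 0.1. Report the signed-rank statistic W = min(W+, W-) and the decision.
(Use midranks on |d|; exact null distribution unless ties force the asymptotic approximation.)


Step 1: Drop any zero differences (none here) and take |d_i|.
|d| = [4, 8, 1, 8, 1, 4, 1, 7, 4]
Step 2: Midrank |d_i| (ties get averaged ranks).
ranks: |4|->5, |8|->8.5, |1|->2, |8|->8.5, |1|->2, |4|->5, |1|->2, |7|->7, |4|->5
Step 3: Attach original signs; sum ranks with positive sign and with negative sign.
W+ = 5 + 2 + 5 = 12
W- = 8.5 + 8.5 + 2 + 5 + 2 + 7 = 33
(Check: W+ + W- = 45 should equal n(n+1)/2 = 45.)
Step 4: Test statistic W = min(W+, W-) = 12.
Step 5: Ties in |d|, so use the tie-corrected normal approximation.
        E[W] = n(n+1)/4 = 9*10/4 = 22.5.
        Tie groups: |d|=1 (t=3), |d|=4 (t=3), |d|=8 (t=2); sum(t^3 - t) = 54.
        Var[W] = n(n+1)(2n+1)/24 - sum(t^3-t)/48 = 1710/24 - 54/48 = 70.125.
        z = (W - E[W]) / sqrt(Var[W]) = (12 - 22.5) / 8.3741 = -1.2539.
        Two-sided p = 2*Phi(z) = 0.209889.
Step 6: alpha = 0.1. fail to reject H0.

W+ = 12, W- = 33, W = min = 12, p = 0.209889, fail to reject H0.


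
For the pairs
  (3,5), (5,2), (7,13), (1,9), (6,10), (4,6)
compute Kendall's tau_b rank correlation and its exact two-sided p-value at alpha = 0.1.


Step 1: Enumerate the 15 unordered pairs (i,j) with i<j and classify each by sign(x_j-x_i) * sign(y_j-y_i).
  (1,2):dx=+2,dy=-3->D; (1,3):dx=+4,dy=+8->C; (1,4):dx=-2,dy=+4->D; (1,5):dx=+3,dy=+5->C
  (1,6):dx=+1,dy=+1->C; (2,3):dx=+2,dy=+11->C; (2,4):dx=-4,dy=+7->D; (2,5):dx=+1,dy=+8->C
  (2,6):dx=-1,dy=+4->D; (3,4):dx=-6,dy=-4->C; (3,5):dx=-1,dy=-3->C; (3,6):dx=-3,dy=-7->C
  (4,5):dx=+5,dy=+1->C; (4,6):dx=+3,dy=-3->D; (5,6):dx=-2,dy=-4->C
Step 2: C = 10, D = 5, total pairs = 15.
Step 3: tau = (C - D)/(n(n-1)/2) = (10 - 5)/15 = 0.333333.
Step 4: Exact two-sided p-value (enumerate n! = 720 permutations of y under H0): p = 0.469444.
Step 5: alpha = 0.1. fail to reject H0.

tau_b = 0.3333 (C=10, D=5), p = 0.469444, fail to reject H0.


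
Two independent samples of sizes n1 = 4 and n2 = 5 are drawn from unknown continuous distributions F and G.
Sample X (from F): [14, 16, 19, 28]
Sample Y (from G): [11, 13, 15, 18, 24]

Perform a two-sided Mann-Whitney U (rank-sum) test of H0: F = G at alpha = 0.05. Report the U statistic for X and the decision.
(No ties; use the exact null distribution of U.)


Step 1: Combine and sort all 9 observations; assign midranks.
sorted (value, group): (11,Y), (13,Y), (14,X), (15,Y), (16,X), (18,Y), (19,X), (24,Y), (28,X)
ranks: 11->1, 13->2, 14->3, 15->4, 16->5, 18->6, 19->7, 24->8, 28->9
Step 2: Rank sum for X: R1 = 3 + 5 + 7 + 9 = 24.
Step 3: U_X = R1 - n1(n1+1)/2 = 24 - 4*5/2 = 24 - 10 = 14.
       U_Y = n1*n2 - U_X = 20 - 14 = 6.
Step 4: No ties, so the exact null distribution of U (based on enumerating the C(9,4) = 126 equally likely rank assignments) gives the two-sided p-value.
Step 5: p-value = 0.412698; compare to alpha = 0.05. fail to reject H0.

U_X = 14, p = 0.412698, fail to reject H0 at alpha = 0.05.


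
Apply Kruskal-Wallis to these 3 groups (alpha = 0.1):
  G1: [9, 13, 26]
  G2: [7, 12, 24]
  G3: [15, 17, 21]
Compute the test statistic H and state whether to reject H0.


Step 1: Combine all N = 9 observations and assign midranks.
sorted (value, group, rank): (7,G2,1), (9,G1,2), (12,G2,3), (13,G1,4), (15,G3,5), (17,G3,6), (21,G3,7), (24,G2,8), (26,G1,9)
Step 2: Sum ranks within each group.
R_1 = 15 (n_1 = 3)
R_2 = 12 (n_2 = 3)
R_3 = 18 (n_3 = 3)
Step 3: H = 12/(N(N+1)) * sum(R_i^2/n_i) - 3(N+1)
     = 12/(9*10) * (15^2/3 + 12^2/3 + 18^2/3) - 3*10
     = 0.133333 * 231 - 30
     = 0.800000.
Step 4: No ties, so H is used without correction.
Step 5: Under H0, H ~ chi^2(2); p-value = 0.670320.
Step 6: alpha = 0.1. fail to reject H0.

H = 0.8000, df = 2, p = 0.670320, fail to reject H0.


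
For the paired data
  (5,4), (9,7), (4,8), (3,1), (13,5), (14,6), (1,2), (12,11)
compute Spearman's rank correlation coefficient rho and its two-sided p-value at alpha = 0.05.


Step 1: Rank x and y separately (midranks; no ties here).
rank(x): 5->4, 9->5, 4->3, 3->2, 13->7, 14->8, 1->1, 12->6
rank(y): 4->3, 7->6, 8->7, 1->1, 5->4, 6->5, 2->2, 11->8
Step 2: d_i = R_x(i) - R_y(i); compute d_i^2.
  (4-3)^2=1, (5-6)^2=1, (3-7)^2=16, (2-1)^2=1, (7-4)^2=9, (8-5)^2=9, (1-2)^2=1, (6-8)^2=4
sum(d^2) = 42.
Step 3: rho = 1 - 6*42 / (8*(8^2 - 1)) = 1 - 252/504 = 0.500000.
Step 4: Under H0, t = rho * sqrt((n-2)/(1-rho^2)) = 1.4142 ~ t(6).
Step 5: Two-sided p-value from the t-distribution with 6 df = 0.207031.
Step 6: alpha = 0.05. fail to reject H0.

rho = 0.5000, p = 0.207031, fail to reject H0 at alpha = 0.05.


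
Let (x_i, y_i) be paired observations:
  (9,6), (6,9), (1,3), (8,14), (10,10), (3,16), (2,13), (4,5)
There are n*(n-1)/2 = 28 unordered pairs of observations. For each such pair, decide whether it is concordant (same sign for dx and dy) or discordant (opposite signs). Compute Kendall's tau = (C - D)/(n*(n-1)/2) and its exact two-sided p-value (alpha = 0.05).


Step 1: Enumerate the 28 unordered pairs (i,j) with i<j and classify each by sign(x_j-x_i) * sign(y_j-y_i).
  (1,2):dx=-3,dy=+3->D; (1,3):dx=-8,dy=-3->C; (1,4):dx=-1,dy=+8->D; (1,5):dx=+1,dy=+4->C
  (1,6):dx=-6,dy=+10->D; (1,7):dx=-7,dy=+7->D; (1,8):dx=-5,dy=-1->C; (2,3):dx=-5,dy=-6->C
  (2,4):dx=+2,dy=+5->C; (2,5):dx=+4,dy=+1->C; (2,6):dx=-3,dy=+7->D; (2,7):dx=-4,dy=+4->D
  (2,8):dx=-2,dy=-4->C; (3,4):dx=+7,dy=+11->C; (3,5):dx=+9,dy=+7->C; (3,6):dx=+2,dy=+13->C
  (3,7):dx=+1,dy=+10->C; (3,8):dx=+3,dy=+2->C; (4,5):dx=+2,dy=-4->D; (4,6):dx=-5,dy=+2->D
  (4,7):dx=-6,dy=-1->C; (4,8):dx=-4,dy=-9->C; (5,6):dx=-7,dy=+6->D; (5,7):dx=-8,dy=+3->D
  (5,8):dx=-6,dy=-5->C; (6,7):dx=-1,dy=-3->C; (6,8):dx=+1,dy=-11->D; (7,8):dx=+2,dy=-8->D
Step 2: C = 16, D = 12, total pairs = 28.
Step 3: tau = (C - D)/(n(n-1)/2) = (16 - 12)/28 = 0.142857.
Step 4: Exact two-sided p-value (enumerate n! = 40320 permutations of y under H0): p = 0.719544.
Step 5: alpha = 0.05. fail to reject H0.

tau_b = 0.1429 (C=16, D=12), p = 0.719544, fail to reject H0.


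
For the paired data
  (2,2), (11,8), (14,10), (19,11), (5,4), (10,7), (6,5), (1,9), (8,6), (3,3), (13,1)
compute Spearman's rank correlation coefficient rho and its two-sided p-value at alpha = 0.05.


Step 1: Rank x and y separately (midranks; no ties here).
rank(x): 2->2, 11->8, 14->10, 19->11, 5->4, 10->7, 6->5, 1->1, 8->6, 3->3, 13->9
rank(y): 2->2, 8->8, 10->10, 11->11, 4->4, 7->7, 5->5, 9->9, 6->6, 3->3, 1->1
Step 2: d_i = R_x(i) - R_y(i); compute d_i^2.
  (2-2)^2=0, (8-8)^2=0, (10-10)^2=0, (11-11)^2=0, (4-4)^2=0, (7-7)^2=0, (5-5)^2=0, (1-9)^2=64, (6-6)^2=0, (3-3)^2=0, (9-1)^2=64
sum(d^2) = 128.
Step 3: rho = 1 - 6*128 / (11*(11^2 - 1)) = 1 - 768/1320 = 0.418182.
Step 4: Under H0, t = rho * sqrt((n-2)/(1-rho^2)) = 1.3811 ~ t(9).
Step 5: Two-sided p-value from the t-distribution with 9 df = 0.200570.
Step 6: alpha = 0.05. fail to reject H0.

rho = 0.4182, p = 0.200570, fail to reject H0 at alpha = 0.05.


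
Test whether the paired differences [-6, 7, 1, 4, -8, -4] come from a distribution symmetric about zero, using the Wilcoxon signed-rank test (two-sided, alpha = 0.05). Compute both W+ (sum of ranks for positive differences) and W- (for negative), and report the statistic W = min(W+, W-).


Step 1: Drop any zero differences (none here) and take |d_i|.
|d| = [6, 7, 1, 4, 8, 4]
Step 2: Midrank |d_i| (ties get averaged ranks).
ranks: |6|->4, |7|->5, |1|->1, |4|->2.5, |8|->6, |4|->2.5
Step 3: Attach original signs; sum ranks with positive sign and with negative sign.
W+ = 5 + 1 + 2.5 = 8.5
W- = 4 + 6 + 2.5 = 12.5
(Check: W+ + W- = 21 should equal n(n+1)/2 = 21.)
Step 4: Test statistic W = min(W+, W-) = 8.5.
Step 5: Ties in |d|, so use the tie-corrected normal approximation.
        E[W] = n(n+1)/4 = 6*7/4 = 10.5.
        Tie groups: |d|=4 (t=2); sum(t^3 - t) = 6.
        Var[W] = n(n+1)(2n+1)/24 - sum(t^3-t)/48 = 546/24 - 6/48 = 22.625.
        z = (W - E[W]) / sqrt(Var[W]) = (8.5 - 10.5) / 4.7566 = -0.4205.
        Two-sided p = 2*Phi(z) = 0.674142.
Step 6: alpha = 0.05. fail to reject H0.

W+ = 8.5, W- = 12.5, W = min = 8.5, p = 0.674142, fail to reject H0.


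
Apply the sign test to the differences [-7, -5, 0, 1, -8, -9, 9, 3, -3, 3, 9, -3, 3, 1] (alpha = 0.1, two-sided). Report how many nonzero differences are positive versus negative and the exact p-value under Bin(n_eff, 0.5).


Step 1: Discard zero differences. Original n = 14; n_eff = number of nonzero differences = 13.
Nonzero differences (with sign): -7, -5, +1, -8, -9, +9, +3, -3, +3, +9, -3, +3, +1
Step 2: Count signs: positive = 7, negative = 6.
Step 3: Under H0: P(positive) = 0.5, so the number of positives S ~ Bin(13, 0.5).
Step 4: Two-sided exact p-value = sum of Bin(13,0.5) probabilities at or below the observed probability = 1.000000.
Step 5: alpha = 0.1. fail to reject H0.

n_eff = 13, pos = 7, neg = 6, p = 1.000000, fail to reject H0.


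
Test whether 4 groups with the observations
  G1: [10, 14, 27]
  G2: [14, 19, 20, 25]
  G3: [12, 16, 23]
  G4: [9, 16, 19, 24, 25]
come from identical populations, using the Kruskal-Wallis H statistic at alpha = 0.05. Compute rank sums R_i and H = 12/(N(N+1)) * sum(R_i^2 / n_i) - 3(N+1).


Step 1: Combine all N = 15 observations and assign midranks.
sorted (value, group, rank): (9,G4,1), (10,G1,2), (12,G3,3), (14,G1,4.5), (14,G2,4.5), (16,G3,6.5), (16,G4,6.5), (19,G2,8.5), (19,G4,8.5), (20,G2,10), (23,G3,11), (24,G4,12), (25,G2,13.5), (25,G4,13.5), (27,G1,15)
Step 2: Sum ranks within each group.
R_1 = 21.5 (n_1 = 3)
R_2 = 36.5 (n_2 = 4)
R_3 = 20.5 (n_3 = 3)
R_4 = 41.5 (n_4 = 5)
Step 3: H = 12/(N(N+1)) * sum(R_i^2/n_i) - 3(N+1)
     = 12/(15*16) * (21.5^2/3 + 36.5^2/4 + 20.5^2/3 + 41.5^2/5) - 3*16
     = 0.050000 * 971.679 - 48
     = 0.583958.
Step 4: Ties present; correction factor C = 1 - 24/(15^3 - 15) = 0.992857. Corrected H = 0.583958 / 0.992857 = 0.588159.
Step 5: Under H0, H ~ chi^2(3); p-value = 0.899138.
Step 6: alpha = 0.05. fail to reject H0.

H = 0.5882, df = 3, p = 0.899138, fail to reject H0.


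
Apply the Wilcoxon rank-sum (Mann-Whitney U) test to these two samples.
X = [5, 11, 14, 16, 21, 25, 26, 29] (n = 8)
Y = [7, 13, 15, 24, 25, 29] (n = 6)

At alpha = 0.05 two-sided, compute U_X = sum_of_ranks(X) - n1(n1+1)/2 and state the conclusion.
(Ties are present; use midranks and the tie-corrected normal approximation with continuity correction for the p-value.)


Step 1: Combine and sort all 14 observations; assign midranks.
sorted (value, group): (5,X), (7,Y), (11,X), (13,Y), (14,X), (15,Y), (16,X), (21,X), (24,Y), (25,X), (25,Y), (26,X), (29,X), (29,Y)
ranks: 5->1, 7->2, 11->3, 13->4, 14->5, 15->6, 16->7, 21->8, 24->9, 25->10.5, 25->10.5, 26->12, 29->13.5, 29->13.5
Step 2: Rank sum for X: R1 = 1 + 3 + 5 + 7 + 8 + 10.5 + 12 + 13.5 = 60.
Step 3: U_X = R1 - n1(n1+1)/2 = 60 - 8*9/2 = 60 - 36 = 24.
       U_Y = n1*n2 - U_X = 48 - 24 = 24.
Step 4: Ties are present, so use the tie-corrected normal approximation (with continuity correction) for the p-value.
Step 5: p-value = 1.000000; compare to alpha = 0.05. fail to reject H0.

U_X = 24, p = 1.000000, fail to reject H0 at alpha = 0.05.
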